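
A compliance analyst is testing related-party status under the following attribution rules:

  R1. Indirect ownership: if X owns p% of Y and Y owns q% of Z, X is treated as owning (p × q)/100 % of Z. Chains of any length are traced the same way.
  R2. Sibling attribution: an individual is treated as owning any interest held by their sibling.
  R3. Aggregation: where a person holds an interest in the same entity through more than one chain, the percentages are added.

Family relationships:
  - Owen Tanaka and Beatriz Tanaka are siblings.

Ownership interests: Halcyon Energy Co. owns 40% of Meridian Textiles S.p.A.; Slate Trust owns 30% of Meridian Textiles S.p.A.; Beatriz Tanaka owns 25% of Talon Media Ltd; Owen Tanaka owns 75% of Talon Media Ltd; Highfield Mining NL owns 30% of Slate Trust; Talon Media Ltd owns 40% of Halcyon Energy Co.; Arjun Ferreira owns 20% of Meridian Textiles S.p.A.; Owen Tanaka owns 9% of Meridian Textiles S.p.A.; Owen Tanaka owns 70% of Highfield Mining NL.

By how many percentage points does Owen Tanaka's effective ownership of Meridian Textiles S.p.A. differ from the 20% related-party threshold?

By sibling attribution (R2), Owen Tanaka is treated as also owning Beatriz Tanaka's interest in Talon Media Ltd, giving 75% + 25% = 100%.
Chain via Talon Media Ltd → Halcyon Energy Co. (R1): 100% × 40% × 40% = 16% of Meridian Textiles S.p.A.
Chain via Highfield Mining NL → Slate Trust (R1): 70% × 30% × 30% = 6.3% of Meridian Textiles S.p.A.
Direct interest in Meridian Textiles S.p.A: 9%.
Aggregating (R3): 16% + 6.3% + 9% = 31.3%.
31.3% exceeds the 20% threshold by 11.3 percentage points.

11.3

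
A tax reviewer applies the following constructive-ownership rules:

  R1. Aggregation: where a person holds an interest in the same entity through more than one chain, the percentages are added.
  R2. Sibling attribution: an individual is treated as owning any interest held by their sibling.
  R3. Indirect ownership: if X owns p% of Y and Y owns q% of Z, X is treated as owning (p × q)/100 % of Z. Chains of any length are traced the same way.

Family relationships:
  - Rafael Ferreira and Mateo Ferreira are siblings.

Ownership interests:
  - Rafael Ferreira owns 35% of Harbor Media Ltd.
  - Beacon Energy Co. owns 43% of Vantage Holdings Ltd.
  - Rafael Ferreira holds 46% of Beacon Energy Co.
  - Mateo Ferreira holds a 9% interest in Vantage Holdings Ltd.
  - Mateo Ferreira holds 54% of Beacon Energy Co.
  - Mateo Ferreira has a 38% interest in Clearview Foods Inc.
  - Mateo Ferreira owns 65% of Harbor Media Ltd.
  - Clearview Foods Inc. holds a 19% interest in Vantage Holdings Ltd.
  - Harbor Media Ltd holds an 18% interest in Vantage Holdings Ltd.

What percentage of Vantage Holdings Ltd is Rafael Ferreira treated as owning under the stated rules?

By sibling attribution (R2), Rafael Ferreira is treated as also owning Mateo Ferreira's interest in Beacon Energy Co, giving 46% + 54% = 100%.
By sibling attribution (R2), Rafael Ferreira is treated as also owning Mateo Ferreira's interest in Harbor Media Ltd, giving 35% + 65% = 100%.
By sibling attribution (R2), Rafael Ferreira is treated as owning Mateo Ferreira's 38% interest in Clearview Foods Inc.
By sibling attribution (R2), Rafael Ferreira is treated as owning Mateo Ferreira's 9% interest in Vantage Holdings Ltd.
Chain via Beacon Energy Co. (R3): 100% × 43% = 43% of Vantage Holdings Ltd.
Chain via Harbor Media Ltd (R3): 100% × 18% = 18% of Vantage Holdings Ltd.
Chain via Clearview Foods Inc. (R3): 38% × 19% = 7.22% of Vantage Holdings Ltd.
Direct interest in Vantage Holdings Ltd: 9%.
Aggregating (R1): 43% + 18% + 7.22% + 9% = 77.22%.

77.22%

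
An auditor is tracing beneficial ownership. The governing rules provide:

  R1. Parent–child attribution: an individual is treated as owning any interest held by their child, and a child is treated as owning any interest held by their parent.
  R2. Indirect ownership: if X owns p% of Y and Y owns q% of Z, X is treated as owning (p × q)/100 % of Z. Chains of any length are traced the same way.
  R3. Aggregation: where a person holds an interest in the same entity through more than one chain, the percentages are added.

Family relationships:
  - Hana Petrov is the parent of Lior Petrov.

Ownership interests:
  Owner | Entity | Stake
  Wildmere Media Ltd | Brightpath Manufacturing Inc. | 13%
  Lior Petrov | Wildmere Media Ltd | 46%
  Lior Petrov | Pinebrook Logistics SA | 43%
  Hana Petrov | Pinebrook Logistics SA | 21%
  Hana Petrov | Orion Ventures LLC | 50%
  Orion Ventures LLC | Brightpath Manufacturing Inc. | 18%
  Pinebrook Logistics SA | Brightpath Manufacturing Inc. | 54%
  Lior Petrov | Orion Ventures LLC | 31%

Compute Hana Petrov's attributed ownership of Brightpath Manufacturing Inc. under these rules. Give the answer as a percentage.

By parent–child attribution (R1), Hana Petrov is treated as also owning Lior Petrov's interest in Orion Ventures LLC, giving 50% + 31% = 81%.
By parent–child attribution (R1), Hana Petrov is treated as also owning Lior Petrov's interest in Pinebrook Logistics SA, giving 21% + 43% = 64%.
By parent–child attribution (R1), Hana Petrov is treated as owning Lior Petrov's 46% interest in Wildmere Media Ltd.
Chain via Orion Ventures LLC (R2): 81% × 18% = 14.58% of Brightpath Manufacturing Inc.
Chain via Pinebrook Logistics SA (R2): 64% × 54% = 34.56% of Brightpath Manufacturing Inc.
Chain via Wildmere Media Ltd (R2): 46% × 13% = 5.98% of Brightpath Manufacturing Inc.
Aggregating (R3): 14.58% + 34.56% + 5.98% = 55.12%.

55.12%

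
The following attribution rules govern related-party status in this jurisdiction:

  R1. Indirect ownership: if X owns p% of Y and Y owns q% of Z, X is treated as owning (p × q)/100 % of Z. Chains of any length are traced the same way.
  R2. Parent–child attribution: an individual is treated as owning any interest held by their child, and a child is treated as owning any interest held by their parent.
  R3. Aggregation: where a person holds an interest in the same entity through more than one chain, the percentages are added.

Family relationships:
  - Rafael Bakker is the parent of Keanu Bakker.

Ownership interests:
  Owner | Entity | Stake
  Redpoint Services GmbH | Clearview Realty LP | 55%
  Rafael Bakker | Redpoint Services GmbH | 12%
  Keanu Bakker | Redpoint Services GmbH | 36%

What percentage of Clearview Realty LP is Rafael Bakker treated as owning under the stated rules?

26.4%

By parent–child attribution (R2), Rafael Bakker is treated as also owning Keanu Bakker's interest in Redpoint Services GmbH, giving 12% + 36% = 48%.
Chain via Redpoint Services GmbH (R1): 48% × 55% = 26.4% of Clearview Realty LP.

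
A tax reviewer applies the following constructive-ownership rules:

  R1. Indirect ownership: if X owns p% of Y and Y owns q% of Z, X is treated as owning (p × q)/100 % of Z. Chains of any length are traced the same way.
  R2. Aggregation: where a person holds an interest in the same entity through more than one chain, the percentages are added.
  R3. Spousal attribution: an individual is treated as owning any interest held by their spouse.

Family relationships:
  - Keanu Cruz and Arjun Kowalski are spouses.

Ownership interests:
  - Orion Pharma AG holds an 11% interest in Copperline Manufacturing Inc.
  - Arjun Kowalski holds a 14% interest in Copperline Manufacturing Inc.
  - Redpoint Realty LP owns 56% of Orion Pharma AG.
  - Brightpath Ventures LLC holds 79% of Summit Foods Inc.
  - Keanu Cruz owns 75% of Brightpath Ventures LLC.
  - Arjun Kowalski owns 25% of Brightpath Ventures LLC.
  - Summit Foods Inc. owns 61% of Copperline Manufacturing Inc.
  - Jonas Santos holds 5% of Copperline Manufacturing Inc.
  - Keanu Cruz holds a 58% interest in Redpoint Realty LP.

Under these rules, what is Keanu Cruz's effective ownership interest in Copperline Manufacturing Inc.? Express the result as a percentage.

By spousal attribution (R3), Keanu Cruz is treated as also owning Arjun Kowalski's interest in Brightpath Ventures LLC, giving 75% + 25% = 100%.
By spousal attribution (R3), Keanu Cruz is treated as owning Arjun Kowalski's 14% interest in Copperline Manufacturing Inc.
Chain via Brightpath Ventures LLC → Summit Foods Inc. (R1): 100% × 79% × 61% = 48.19% of Copperline Manufacturing Inc.
Chain via Redpoint Realty LP → Orion Pharma AG (R1): 58% × 56% × 11% = 3.5728% of Copperline Manufacturing Inc.
Direct interest in Copperline Manufacturing Inc: 14%.
Aggregating (R2): 48.19% + 3.5728% + 14% = 65.7628%.

65.7628%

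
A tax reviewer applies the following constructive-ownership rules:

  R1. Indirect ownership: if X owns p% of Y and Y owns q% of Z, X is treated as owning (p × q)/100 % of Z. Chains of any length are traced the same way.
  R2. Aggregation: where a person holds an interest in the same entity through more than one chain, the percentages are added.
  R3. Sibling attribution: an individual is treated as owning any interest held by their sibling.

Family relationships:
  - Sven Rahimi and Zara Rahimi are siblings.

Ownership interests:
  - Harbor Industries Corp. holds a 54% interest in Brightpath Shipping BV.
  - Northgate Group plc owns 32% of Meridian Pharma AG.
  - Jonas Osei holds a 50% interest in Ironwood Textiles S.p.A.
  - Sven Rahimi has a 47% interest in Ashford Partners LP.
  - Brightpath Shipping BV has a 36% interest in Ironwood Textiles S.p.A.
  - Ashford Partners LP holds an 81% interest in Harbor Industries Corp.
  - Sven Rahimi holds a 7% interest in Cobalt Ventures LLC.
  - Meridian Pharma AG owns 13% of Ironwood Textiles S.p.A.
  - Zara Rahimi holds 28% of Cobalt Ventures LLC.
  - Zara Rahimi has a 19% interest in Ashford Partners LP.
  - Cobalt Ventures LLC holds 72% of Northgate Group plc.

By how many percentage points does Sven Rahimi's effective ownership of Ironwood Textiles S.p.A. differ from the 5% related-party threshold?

By sibling attribution (R3), Sven Rahimi is treated as also owning Zara Rahimi's interest in Cobalt Ventures LLC, giving 7% + 28% = 35%.
By sibling attribution (R3), Sven Rahimi is treated as also owning Zara Rahimi's interest in Ashford Partners LP, giving 47% + 19% = 66%.
Chain via Cobalt Ventures LLC → Northgate Group plc → Meridian Pharma AG (R1): 35% × 72% × 32% × 13% = 1.04832% of Ironwood Textiles S.p.A.
Chain via Ashford Partners LP → Harbor Industries Corp. → Brightpath Shipping BV (R1): 66% × 81% × 54% × 36% = 10.392624% of Ironwood Textiles S.p.A.
Aggregating (R2): 1.04832% + 10.392624% = 11.440944%.
11.440944% exceeds the 5% threshold by 6.440944 percentage points.

6.440944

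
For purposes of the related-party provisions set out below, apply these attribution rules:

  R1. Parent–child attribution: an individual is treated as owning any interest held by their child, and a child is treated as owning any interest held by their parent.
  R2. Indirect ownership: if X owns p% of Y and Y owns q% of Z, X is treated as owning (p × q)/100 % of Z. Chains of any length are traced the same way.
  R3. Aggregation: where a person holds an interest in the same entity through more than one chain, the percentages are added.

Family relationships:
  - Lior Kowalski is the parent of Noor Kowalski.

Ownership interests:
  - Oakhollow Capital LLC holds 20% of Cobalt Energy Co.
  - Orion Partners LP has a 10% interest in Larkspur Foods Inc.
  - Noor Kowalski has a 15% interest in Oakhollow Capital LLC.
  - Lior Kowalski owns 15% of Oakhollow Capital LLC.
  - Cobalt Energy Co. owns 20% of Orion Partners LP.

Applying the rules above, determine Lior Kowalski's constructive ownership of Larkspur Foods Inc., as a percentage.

By parent–child attribution (R1), Lior Kowalski is treated as also owning Noor Kowalski's interest in Oakhollow Capital LLC, giving 15% + 15% = 30%.
Chain via Oakhollow Capital LLC → Cobalt Energy Co. → Orion Partners LP (R2): 30% × 20% × 20% × 10% = 0.12% of Larkspur Foods Inc.

0.12%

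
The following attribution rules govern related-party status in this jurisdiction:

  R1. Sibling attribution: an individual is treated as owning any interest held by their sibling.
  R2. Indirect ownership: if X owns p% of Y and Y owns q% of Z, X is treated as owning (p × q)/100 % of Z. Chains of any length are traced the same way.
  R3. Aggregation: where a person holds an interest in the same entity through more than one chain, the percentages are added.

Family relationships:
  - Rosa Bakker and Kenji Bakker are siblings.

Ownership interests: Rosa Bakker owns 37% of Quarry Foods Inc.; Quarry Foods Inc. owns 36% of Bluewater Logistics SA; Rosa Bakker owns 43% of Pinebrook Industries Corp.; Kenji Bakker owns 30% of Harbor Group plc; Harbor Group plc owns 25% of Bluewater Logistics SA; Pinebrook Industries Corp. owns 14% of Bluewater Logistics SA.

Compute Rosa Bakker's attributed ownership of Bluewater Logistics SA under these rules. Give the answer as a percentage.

26.84%

By sibling attribution (R1), Rosa Bakker is treated as owning Kenji Bakker's 30% interest in Harbor Group plc.
Chain via Quarry Foods Inc. (R2): 37% × 36% = 13.32% of Bluewater Logistics SA.
Chain via Pinebrook Industries Corp. (R2): 43% × 14% = 6.02% of Bluewater Logistics SA.
Chain via Harbor Group plc (R2): 30% × 25% = 7.5% of Bluewater Logistics SA.
Aggregating (R3): 13.32% + 6.02% + 7.5% = 26.84%.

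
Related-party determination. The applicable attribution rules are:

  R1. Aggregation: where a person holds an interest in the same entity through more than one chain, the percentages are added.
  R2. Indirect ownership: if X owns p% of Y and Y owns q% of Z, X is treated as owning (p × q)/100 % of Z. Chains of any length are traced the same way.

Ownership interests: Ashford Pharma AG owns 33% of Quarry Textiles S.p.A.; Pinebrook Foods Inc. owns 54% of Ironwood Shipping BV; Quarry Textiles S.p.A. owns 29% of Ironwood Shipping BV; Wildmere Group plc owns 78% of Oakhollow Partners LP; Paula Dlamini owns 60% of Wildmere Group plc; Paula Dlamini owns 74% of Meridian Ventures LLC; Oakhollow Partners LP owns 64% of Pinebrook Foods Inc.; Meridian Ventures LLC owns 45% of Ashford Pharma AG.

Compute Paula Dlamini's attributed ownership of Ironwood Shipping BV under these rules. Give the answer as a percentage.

Chain via Meridian Ventures LLC → Ashford Pharma AG → Quarry Textiles S.p.A. (R2): 74% × 45% × 33% × 29% = 3.18681% of Ironwood Shipping BV.
Chain via Wildmere Group plc → Oakhollow Partners LP → Pinebrook Foods Inc. (R2): 60% × 78% × 64% × 54% = 16.17408% of Ironwood Shipping BV.
Aggregating (R1): 3.18681% + 16.17408% = 19.36089%.

19.36089%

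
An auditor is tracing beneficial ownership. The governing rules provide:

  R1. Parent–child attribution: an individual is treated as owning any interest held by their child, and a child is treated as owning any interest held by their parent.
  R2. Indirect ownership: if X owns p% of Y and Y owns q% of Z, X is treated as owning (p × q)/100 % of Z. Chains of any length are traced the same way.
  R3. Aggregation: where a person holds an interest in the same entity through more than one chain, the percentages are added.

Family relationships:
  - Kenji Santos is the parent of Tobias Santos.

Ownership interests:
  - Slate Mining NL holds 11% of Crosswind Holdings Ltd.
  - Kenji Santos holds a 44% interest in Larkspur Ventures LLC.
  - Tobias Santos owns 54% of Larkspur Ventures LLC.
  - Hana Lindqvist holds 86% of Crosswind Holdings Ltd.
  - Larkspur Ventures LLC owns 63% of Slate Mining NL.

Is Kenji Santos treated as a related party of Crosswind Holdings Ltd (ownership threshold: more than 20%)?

No

By parent–child attribution (R1), Kenji Santos is treated as also owning Tobias Santos's interest in Larkspur Ventures LLC, giving 44% + 54% = 98%.
Chain via Larkspur Ventures LLC → Slate Mining NL (R2): 98% × 63% × 11% = 6.7914% of Crosswind Holdings Ltd.
6.7914% does not exceed the 20% threshold, so Kenji is not a related party to Crosswind Holdings Ltd.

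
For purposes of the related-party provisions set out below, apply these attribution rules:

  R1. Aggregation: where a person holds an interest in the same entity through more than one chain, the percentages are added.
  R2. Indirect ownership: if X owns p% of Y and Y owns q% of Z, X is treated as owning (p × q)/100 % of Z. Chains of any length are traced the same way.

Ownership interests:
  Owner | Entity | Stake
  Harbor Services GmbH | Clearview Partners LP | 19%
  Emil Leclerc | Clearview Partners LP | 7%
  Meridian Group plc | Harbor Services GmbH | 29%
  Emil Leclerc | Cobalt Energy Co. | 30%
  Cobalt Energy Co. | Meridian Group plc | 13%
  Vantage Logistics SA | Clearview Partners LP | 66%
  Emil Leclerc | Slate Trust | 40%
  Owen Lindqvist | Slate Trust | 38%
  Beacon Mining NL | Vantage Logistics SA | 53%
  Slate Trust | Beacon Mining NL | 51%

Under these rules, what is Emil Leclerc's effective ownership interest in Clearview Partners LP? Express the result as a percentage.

Chain via Slate Trust → Beacon Mining NL → Vantage Logistics SA (R2): 40% × 51% × 53% × 66% = 7.13592% of Clearview Partners LP.
Chain via Cobalt Energy Co. → Meridian Group plc → Harbor Services GmbH (R2): 30% × 13% × 29% × 19% = 0.21489% of Clearview Partners LP.
Direct interest in Clearview Partners LP: 7%.
Aggregating (R1): 7.13592% + 0.21489% + 7% = 14.35081%.

14.35081%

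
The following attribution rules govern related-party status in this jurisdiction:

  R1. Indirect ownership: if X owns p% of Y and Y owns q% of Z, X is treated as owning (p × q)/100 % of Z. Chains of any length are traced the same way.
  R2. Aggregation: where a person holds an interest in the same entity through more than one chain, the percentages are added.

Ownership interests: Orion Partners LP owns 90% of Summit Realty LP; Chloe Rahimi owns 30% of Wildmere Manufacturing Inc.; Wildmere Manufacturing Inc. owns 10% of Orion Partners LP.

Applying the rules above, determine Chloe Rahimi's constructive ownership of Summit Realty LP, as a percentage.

Chain via Wildmere Manufacturing Inc. → Orion Partners LP (R1): 30% × 10% × 90% = 2.7% of Summit Realty LP.

2.7%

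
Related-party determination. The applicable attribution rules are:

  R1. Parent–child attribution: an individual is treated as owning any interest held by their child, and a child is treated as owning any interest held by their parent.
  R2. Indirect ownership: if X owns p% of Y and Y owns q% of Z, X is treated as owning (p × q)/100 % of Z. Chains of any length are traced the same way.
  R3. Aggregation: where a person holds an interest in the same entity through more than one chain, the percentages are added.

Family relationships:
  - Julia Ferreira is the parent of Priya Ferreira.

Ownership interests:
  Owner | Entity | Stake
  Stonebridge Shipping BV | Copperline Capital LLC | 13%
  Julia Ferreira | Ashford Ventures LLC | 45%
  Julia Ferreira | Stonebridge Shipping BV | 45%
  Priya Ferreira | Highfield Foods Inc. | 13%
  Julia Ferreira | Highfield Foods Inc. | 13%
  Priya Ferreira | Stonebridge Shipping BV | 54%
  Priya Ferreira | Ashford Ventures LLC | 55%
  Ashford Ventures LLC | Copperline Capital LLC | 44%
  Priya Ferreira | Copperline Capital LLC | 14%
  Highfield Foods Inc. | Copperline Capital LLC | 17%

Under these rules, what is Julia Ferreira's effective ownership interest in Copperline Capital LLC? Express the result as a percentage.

75.29%

By parent–child attribution (R1), Julia Ferreira is treated as also owning Priya Ferreira's interest in Highfield Foods Inc, giving 13% + 13% = 26%.
By parent–child attribution (R1), Julia Ferreira is treated as also owning Priya Ferreira's interest in Ashford Ventures LLC, giving 45% + 55% = 100%.
By parent–child attribution (R1), Julia Ferreira is treated as also owning Priya Ferreira's interest in Stonebridge Shipping BV, giving 45% + 54% = 99%.
By parent–child attribution (R1), Julia Ferreira is treated as owning Priya Ferreira's 14% interest in Copperline Capital LLC.
Chain via Highfield Foods Inc. (R2): 26% × 17% = 4.42% of Copperline Capital LLC.
Chain via Ashford Ventures LLC (R2): 100% × 44% = 44% of Copperline Capital LLC.
Chain via Stonebridge Shipping BV (R2): 99% × 13% = 12.87% of Copperline Capital LLC.
Direct interest in Copperline Capital LLC: 14%.
Aggregating (R3): 4.42% + 44% + 12.87% + 14% = 75.29%.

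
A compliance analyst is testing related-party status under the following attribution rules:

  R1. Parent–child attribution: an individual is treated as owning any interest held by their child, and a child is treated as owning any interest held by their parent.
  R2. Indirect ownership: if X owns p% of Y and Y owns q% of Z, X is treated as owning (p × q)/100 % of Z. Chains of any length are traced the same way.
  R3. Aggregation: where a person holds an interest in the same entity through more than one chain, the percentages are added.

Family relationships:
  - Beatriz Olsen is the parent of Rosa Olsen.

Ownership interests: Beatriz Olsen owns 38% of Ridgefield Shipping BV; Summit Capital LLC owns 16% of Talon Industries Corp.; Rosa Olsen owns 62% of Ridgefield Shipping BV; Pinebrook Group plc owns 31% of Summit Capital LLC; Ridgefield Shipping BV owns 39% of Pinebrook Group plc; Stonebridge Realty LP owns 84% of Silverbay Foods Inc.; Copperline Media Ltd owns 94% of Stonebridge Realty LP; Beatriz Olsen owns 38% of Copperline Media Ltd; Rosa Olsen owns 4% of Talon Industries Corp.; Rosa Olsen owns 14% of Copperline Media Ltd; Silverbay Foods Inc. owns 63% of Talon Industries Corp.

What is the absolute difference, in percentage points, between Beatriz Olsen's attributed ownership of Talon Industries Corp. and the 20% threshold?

By parent–child attribution (R1), Beatriz Olsen is treated as also owning Rosa Olsen's interest in Ridgefield Shipping BV, giving 38% + 62% = 100%.
By parent–child attribution (R1), Beatriz Olsen is treated as also owning Rosa Olsen's interest in Copperline Media Ltd, giving 38% + 14% = 52%.
By parent–child attribution (R1), Beatriz Olsen is treated as owning Rosa Olsen's 4% interest in Talon Industries Corp.
Chain via Ridgefield Shipping BV → Pinebrook Group plc → Summit Capital LLC (R2): 100% × 39% × 31% × 16% = 1.9344% of Talon Industries Corp.
Chain via Copperline Media Ltd → Stonebridge Realty LP → Silverbay Foods Inc. (R2): 52% × 94% × 84% × 63% = 25.867296% of Talon Industries Corp.
Direct interest in Talon Industries Corp: 4%.
Aggregating (R3): 1.9344% + 25.867296% + 4% = 31.801696%.
31.801696% exceeds the 20% threshold by 11.801696 percentage points.

11.801696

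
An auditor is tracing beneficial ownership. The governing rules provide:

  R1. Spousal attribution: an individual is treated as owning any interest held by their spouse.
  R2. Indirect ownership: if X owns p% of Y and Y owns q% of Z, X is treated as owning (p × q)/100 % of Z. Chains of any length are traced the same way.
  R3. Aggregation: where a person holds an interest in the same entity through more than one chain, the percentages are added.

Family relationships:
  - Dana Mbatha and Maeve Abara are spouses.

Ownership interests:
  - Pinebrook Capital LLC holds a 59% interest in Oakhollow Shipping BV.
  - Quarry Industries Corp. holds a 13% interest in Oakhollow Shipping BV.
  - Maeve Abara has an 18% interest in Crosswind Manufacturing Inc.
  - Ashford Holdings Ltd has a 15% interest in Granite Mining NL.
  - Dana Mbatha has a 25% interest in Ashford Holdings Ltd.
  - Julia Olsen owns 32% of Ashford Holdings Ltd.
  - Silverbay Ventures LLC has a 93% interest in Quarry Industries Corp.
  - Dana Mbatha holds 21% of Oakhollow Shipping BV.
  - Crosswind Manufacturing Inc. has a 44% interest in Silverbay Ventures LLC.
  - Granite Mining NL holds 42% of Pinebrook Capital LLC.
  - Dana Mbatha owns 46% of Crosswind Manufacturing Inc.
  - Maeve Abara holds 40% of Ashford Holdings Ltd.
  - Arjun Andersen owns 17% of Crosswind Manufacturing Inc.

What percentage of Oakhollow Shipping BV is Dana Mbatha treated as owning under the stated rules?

By spousal attribution (R1), Dana Mbatha is treated as also owning Maeve Abara's interest in Crosswind Manufacturing Inc, giving 46% + 18% = 64%.
By spousal attribution (R1), Dana Mbatha is treated as also owning Maeve Abara's interest in Ashford Holdings Ltd, giving 25% + 40% = 65%.
Chain via Crosswind Manufacturing Inc. → Silverbay Ventures LLC → Quarry Industries Corp. (R2): 64% × 44% × 93% × 13% = 3.404544% of Oakhollow Shipping BV.
Chain via Ashford Holdings Ltd → Granite Mining NL → Pinebrook Capital LLC (R2): 65% × 15% × 42% × 59% = 2.41605% of Oakhollow Shipping BV.
Direct interest in Oakhollow Shipping BV: 21%.
Aggregating (R3): 3.404544% + 2.41605% + 21% = 26.820594%.

26.820594%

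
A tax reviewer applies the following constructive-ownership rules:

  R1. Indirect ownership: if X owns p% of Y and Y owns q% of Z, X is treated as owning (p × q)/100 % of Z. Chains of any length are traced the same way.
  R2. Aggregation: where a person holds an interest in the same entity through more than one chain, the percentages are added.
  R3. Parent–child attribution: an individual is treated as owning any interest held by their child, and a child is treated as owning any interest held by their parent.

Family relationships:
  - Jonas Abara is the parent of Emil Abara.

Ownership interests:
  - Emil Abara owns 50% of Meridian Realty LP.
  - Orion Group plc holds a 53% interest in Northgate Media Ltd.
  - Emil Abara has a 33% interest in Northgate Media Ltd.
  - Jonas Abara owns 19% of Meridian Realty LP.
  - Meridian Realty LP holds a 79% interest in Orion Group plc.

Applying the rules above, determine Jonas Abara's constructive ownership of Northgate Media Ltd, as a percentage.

61.8903%

By parent–child attribution (R3), Jonas Abara is treated as also owning Emil Abara's interest in Meridian Realty LP, giving 19% + 50% = 69%.
By parent–child attribution (R3), Jonas Abara is treated as owning Emil Abara's 33% interest in Northgate Media Ltd.
Chain via Meridian Realty LP → Orion Group plc (R1): 69% × 79% × 53% = 28.8903% of Northgate Media Ltd.
Direct interest in Northgate Media Ltd: 33%.
Aggregating (R2): 28.8903% + 33% = 61.8903%.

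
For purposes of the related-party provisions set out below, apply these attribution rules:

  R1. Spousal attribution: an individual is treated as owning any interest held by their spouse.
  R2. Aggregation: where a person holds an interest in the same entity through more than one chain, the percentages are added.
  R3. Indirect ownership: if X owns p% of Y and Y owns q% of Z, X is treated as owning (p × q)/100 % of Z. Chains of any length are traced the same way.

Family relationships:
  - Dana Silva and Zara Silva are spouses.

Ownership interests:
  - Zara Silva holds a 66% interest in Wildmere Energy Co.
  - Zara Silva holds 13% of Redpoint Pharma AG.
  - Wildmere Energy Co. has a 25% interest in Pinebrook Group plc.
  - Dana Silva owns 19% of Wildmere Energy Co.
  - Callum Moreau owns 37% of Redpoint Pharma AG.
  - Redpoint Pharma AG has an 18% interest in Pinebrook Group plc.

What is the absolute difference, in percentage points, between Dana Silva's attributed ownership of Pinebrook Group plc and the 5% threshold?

By spousal attribution (R1), Dana Silva is treated as also owning Zara Silva's interest in Wildmere Energy Co, giving 19% + 66% = 85%.
By spousal attribution (R1), Dana Silva is treated as owning Zara Silva's 13% interest in Redpoint Pharma AG.
Chain via Wildmere Energy Co. (R3): 85% × 25% = 21.25% of Pinebrook Group plc.
Chain via Redpoint Pharma AG (R3): 13% × 18% = 2.34% of Pinebrook Group plc.
Aggregating (R2): 21.25% + 2.34% = 23.59%.
23.59% exceeds the 5% threshold by 18.59 percentage points.

18.59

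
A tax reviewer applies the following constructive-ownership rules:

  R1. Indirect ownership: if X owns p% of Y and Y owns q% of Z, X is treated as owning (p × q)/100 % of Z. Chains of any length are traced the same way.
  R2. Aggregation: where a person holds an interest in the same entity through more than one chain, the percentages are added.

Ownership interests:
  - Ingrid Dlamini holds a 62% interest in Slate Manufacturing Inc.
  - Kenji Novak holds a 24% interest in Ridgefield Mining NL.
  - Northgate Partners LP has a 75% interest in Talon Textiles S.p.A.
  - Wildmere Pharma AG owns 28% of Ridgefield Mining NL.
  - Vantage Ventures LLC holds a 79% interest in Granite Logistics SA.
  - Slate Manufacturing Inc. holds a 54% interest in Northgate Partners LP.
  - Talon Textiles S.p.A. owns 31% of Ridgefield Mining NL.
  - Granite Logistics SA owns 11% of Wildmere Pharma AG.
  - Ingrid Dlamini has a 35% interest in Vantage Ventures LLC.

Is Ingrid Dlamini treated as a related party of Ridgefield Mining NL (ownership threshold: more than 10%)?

No

Chain via Slate Manufacturing Inc. → Northgate Partners LP → Talon Textiles S.p.A. (R1): 62% × 54% × 75% × 31% = 7.7841% of Ridgefield Mining NL.
Chain via Vantage Ventures LLC → Granite Logistics SA → Wildmere Pharma AG (R1): 35% × 79% × 11% × 28% = 0.85162% of Ridgefield Mining NL.
Aggregating (R2): 7.7841% + 0.85162% = 8.63572%.
8.63572% does not exceed the 10% threshold, so Ingrid is not a related party to Ridgefield Mining NL.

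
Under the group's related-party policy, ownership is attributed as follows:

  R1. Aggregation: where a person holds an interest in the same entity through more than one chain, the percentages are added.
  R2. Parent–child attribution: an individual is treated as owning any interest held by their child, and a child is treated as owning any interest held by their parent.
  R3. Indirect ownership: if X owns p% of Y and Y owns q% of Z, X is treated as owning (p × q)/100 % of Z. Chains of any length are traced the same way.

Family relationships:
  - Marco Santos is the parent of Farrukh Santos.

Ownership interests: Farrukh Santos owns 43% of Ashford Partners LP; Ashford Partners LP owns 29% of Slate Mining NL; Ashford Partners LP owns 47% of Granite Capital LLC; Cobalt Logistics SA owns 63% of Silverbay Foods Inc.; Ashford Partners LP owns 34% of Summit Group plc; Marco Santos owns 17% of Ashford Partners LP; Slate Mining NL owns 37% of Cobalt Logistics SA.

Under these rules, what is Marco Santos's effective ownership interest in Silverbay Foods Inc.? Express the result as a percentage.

By parent–child attribution (R2), Marco Santos is treated as also owning Farrukh Santos's interest in Ashford Partners LP, giving 17% + 43% = 60%.
Chain via Ashford Partners LP → Slate Mining NL → Cobalt Logistics SA (R3): 60% × 29% × 37% × 63% = 4.05594% of Silverbay Foods Inc.

4.05594%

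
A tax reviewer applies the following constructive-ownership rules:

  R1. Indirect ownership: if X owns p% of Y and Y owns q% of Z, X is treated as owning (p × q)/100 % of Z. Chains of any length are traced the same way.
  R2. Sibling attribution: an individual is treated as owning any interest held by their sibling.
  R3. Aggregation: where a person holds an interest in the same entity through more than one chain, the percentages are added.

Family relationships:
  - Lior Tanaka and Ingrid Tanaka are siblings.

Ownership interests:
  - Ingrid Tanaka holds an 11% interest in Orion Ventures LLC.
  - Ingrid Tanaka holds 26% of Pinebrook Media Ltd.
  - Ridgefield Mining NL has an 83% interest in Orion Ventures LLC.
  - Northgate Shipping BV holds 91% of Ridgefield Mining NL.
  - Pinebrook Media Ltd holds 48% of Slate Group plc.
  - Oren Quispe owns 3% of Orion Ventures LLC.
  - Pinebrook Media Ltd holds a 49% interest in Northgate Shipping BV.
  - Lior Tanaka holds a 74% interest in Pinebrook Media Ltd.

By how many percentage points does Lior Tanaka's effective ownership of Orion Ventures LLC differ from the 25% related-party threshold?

By sibling attribution (R2), Lior Tanaka is treated as also owning Ingrid Tanaka's interest in Pinebrook Media Ltd, giving 74% + 26% = 100%.
By sibling attribution (R2), Lior Tanaka is treated as owning Ingrid Tanaka's 11% interest in Orion Ventures LLC.
Chain via Pinebrook Media Ltd → Northgate Shipping BV → Ridgefield Mining NL (R1): 100% × 49% × 91% × 83% = 37.0097% of Orion Ventures LLC.
Direct interest in Orion Ventures LLC: 11%.
Aggregating (R3): 37.0097% + 11% = 48.0097%.
48.0097% exceeds the 25% threshold by 23.0097 percentage points.

23.0097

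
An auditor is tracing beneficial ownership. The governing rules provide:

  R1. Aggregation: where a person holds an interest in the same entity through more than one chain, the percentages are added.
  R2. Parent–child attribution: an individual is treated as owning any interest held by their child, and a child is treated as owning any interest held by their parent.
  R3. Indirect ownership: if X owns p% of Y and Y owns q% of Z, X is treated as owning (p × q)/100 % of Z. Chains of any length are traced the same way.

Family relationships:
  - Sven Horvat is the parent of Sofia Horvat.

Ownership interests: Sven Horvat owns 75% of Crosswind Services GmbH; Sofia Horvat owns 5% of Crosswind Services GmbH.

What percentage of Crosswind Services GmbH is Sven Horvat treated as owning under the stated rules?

80%

By parent–child attribution (R2), Sven Horvat is treated as also owning Sofia Horvat's interest in Crosswind Services GmbH, giving 75% + 5% = 80%.
Direct interest in Crosswind Services GmbH: 80%.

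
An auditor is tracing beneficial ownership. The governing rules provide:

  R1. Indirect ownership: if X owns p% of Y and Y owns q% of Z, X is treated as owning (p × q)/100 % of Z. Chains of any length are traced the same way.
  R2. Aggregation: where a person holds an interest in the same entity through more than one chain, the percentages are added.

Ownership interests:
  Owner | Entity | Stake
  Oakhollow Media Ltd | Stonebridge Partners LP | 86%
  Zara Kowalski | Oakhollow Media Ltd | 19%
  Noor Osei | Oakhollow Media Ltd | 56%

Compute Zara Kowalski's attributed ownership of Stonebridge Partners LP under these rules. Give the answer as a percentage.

16.34%

Chain via Oakhollow Media Ltd (R1): 19% × 86% = 16.34% of Stonebridge Partners LP.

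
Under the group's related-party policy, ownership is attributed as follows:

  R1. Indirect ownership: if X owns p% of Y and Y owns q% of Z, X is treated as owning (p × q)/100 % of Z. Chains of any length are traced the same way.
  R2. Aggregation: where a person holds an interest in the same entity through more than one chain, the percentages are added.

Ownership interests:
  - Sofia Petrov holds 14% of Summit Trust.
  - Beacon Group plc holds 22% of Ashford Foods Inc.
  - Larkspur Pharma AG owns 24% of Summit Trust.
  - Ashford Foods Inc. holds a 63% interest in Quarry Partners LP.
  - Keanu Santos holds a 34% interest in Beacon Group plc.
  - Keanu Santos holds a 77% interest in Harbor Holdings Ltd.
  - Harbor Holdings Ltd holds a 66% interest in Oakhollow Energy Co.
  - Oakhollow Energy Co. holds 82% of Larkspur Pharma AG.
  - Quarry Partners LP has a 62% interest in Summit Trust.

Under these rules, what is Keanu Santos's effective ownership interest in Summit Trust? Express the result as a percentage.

Chain via Beacon Group plc → Ashford Foods Inc. → Quarry Partners LP (R1): 34% × 22% × 63% × 62% = 2.921688% of Summit Trust.
Chain via Harbor Holdings Ltd → Oakhollow Energy Co. → Larkspur Pharma AG (R1): 77% × 66% × 82% × 24% = 10.001376% of Summit Trust.
Aggregating (R2): 2.921688% + 10.001376% = 12.923064%.

12.923064%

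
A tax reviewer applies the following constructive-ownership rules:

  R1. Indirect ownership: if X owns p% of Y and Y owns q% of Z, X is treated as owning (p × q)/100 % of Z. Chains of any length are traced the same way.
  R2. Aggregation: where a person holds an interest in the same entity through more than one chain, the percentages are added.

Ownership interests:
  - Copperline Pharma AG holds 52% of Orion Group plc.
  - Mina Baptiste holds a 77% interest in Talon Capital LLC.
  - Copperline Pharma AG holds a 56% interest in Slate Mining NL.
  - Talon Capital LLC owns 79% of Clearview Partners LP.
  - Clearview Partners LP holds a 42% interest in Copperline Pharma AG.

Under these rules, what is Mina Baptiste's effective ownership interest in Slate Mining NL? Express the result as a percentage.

14.307216%

Chain via Talon Capital LLC → Clearview Partners LP → Copperline Pharma AG (R1): 77% × 79% × 42% × 56% = 14.307216% of Slate Mining NL.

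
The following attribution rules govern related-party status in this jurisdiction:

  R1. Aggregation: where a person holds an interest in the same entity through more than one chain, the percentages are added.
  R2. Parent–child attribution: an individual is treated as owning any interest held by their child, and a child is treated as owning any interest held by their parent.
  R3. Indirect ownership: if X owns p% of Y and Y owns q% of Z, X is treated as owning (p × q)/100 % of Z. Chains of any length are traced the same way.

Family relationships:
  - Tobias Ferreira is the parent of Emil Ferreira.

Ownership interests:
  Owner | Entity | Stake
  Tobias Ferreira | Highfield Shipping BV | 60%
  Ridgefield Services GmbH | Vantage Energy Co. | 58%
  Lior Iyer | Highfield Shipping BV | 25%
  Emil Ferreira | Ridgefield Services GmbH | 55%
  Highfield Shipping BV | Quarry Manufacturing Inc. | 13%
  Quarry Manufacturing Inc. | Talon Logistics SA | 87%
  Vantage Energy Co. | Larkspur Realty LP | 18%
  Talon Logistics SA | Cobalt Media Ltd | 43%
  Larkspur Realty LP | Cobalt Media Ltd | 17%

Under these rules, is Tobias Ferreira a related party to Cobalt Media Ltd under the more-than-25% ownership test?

No

By parent–child attribution (R2), Tobias Ferreira is treated as owning Emil Ferreira's 55% interest in Ridgefield Services GmbH.
Chain via Highfield Shipping BV → Quarry Manufacturing Inc. → Talon Logistics SA (R3): 60% × 13% × 87% × 43% = 2.91798% of Cobalt Media Ltd.
Chain via Ridgefield Services GmbH → Vantage Energy Co. → Larkspur Realty LP (R3): 55% × 58% × 18% × 17% = 0.97614% of Cobalt Media Ltd.
Aggregating (R1): 2.91798% + 0.97614% = 3.89412%.
3.89412% does not exceed the 25% threshold, so Tobias is not a related party to Cobalt Media Ltd.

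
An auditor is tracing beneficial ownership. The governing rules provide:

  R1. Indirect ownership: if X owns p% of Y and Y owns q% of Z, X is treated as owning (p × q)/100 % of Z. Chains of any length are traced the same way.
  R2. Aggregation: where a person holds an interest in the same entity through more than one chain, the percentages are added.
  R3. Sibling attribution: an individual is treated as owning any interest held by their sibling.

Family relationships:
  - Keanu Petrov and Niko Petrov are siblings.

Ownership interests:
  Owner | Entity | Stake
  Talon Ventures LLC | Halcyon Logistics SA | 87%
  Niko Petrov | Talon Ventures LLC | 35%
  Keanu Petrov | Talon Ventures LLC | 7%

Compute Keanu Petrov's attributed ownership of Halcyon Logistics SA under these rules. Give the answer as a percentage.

36.54%

By sibling attribution (R3), Keanu Petrov is treated as also owning Niko Petrov's interest in Talon Ventures LLC, giving 7% + 35% = 42%.
Chain via Talon Ventures LLC (R1): 42% × 87% = 36.54% of Halcyon Logistics SA.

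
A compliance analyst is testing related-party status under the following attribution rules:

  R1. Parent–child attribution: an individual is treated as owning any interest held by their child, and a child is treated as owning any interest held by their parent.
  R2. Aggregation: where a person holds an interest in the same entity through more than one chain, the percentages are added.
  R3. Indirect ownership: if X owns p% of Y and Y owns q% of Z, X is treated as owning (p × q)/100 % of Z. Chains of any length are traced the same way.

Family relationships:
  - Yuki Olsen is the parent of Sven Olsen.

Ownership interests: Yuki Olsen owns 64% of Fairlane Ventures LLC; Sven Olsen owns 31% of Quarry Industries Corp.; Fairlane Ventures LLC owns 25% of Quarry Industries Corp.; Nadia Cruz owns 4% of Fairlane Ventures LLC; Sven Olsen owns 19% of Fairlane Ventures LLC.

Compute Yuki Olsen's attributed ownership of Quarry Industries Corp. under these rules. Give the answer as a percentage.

By parent–child attribution (R1), Yuki Olsen is treated as also owning Sven Olsen's interest in Fairlane Ventures LLC, giving 64% + 19% = 83%.
By parent–child attribution (R1), Yuki Olsen is treated as owning Sven Olsen's 31% interest in Quarry Industries Corp.
Chain via Fairlane Ventures LLC (R3): 83% × 25% = 20.75% of Quarry Industries Corp.
Direct interest in Quarry Industries Corp: 31%.
Aggregating (R2): 20.75% + 31% = 51.75%.

51.75%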